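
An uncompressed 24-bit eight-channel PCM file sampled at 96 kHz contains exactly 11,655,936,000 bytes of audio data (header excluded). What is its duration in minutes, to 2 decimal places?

Byte rate = 96,000 × 3 × 8 = 2,304,000 bytes/s.
Duration = 11,655,936,000 / 2,304,000 = 5,059 s.
5,059 s / 60 = 84.32 minutes.

84.32 minutes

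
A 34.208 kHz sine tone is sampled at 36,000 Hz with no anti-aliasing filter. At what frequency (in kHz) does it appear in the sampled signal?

1.792 kHz

Nyquist = 36,000/2 = 18,000 Hz; 34,208 Hz exceeds it.
Alias = |34,208 − 1×36,000| = |34,208 − 36,000| = 1,792 Hz = 1.792 kHz.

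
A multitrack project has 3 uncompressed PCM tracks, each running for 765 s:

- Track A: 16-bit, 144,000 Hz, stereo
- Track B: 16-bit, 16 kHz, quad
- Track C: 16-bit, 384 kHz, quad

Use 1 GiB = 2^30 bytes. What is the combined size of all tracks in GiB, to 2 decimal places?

2.69 GiB

Track A: 144,000 × 765 × 2 × 2 = 440,640,000 bytes.
Track B: 16,000 × 765 × 2 × 4 = 97,920,000 bytes.
Track C: 384,000 × 765 × 2 × 4 = 2,350,080,000 bytes.
Total = 2,888,640,000 bytes = 2.69 GiB.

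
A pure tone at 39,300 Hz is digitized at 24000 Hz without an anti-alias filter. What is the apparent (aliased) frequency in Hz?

8,700 Hz

Nyquist = 24,000/2 = 12,000 Hz; 39,300 Hz exceeds it.
Alias = |39,300 − 2×24,000| = |39,300 − 48,000| = 8,700 Hz.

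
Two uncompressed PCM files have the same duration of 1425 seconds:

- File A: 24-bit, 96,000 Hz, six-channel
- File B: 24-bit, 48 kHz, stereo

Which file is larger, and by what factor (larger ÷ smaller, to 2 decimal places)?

File A, by a factor of 6.00

File A: 96,000 × 3 × 6 = 1,728,000 bytes/s.
File B: 48,000 × 3 × 2 = 288,000 bytes/s.
File A is larger; ratio = 2,462,400,000 / 410,400,000 = 6.00.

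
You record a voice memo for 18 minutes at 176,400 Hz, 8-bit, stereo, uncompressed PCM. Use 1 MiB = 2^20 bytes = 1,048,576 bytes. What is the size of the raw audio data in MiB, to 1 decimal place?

363.4 MiB

Duration = 18 minutes = 1,080 s.
Bytes = 176,400 samples/s × 1,080 s × 1 bytes/sample × 2 ch = 381,024,000 bytes.
381,024,000 / 1,048,576 = 363.4 MiB.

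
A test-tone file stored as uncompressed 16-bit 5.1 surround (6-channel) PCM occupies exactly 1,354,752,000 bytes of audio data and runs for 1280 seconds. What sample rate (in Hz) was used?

88,200 Hz

Bytes = sample_rate × seconds × bytes_per_sample × channels.
sample_rate = 1,354,752,000 / (1,280 × 2 × 6) = 1,354,752,000 / 15,360 = 88,200 Hz.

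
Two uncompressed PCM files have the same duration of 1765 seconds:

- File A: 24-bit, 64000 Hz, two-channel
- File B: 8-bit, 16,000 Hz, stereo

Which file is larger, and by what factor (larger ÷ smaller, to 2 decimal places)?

File A: 64,000 × 3 × 2 = 384,000 bytes/s.
File B: 16,000 × 1 × 2 = 32,000 bytes/s.
File A is larger; ratio = 677,760,000 / 56,480,000 = 12.00.

File A, by a factor of 12.00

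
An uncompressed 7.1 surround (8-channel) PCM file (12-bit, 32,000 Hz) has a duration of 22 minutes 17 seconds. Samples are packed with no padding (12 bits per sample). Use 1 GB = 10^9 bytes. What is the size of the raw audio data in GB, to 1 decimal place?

Duration = 22 minutes 17 seconds = 1,337 s.
Bits = 32,000 × 1,337 × 12 × 8 = 4,107,264,000 bits = 513,408,000 bytes.
513,408,000 / 1,000,000,000 = 0.5 GB.

0.5 GB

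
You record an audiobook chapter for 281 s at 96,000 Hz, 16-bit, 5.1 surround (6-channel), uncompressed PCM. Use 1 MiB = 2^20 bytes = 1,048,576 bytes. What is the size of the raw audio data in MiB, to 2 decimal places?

Bytes = 96,000 samples/s × 281 s × 2 bytes/sample × 6 ch = 323,712,000 bytes.
323,712,000 / 1,048,576 = 308.72 MiB.

308.72 MiB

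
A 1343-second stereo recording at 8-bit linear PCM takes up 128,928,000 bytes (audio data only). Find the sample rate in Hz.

Bytes = sample_rate × seconds × bytes_per_sample × channels.
sample_rate = 128,928,000 / (1,343 × 1 × 2) = 128,928,000 / 2,686 = 48,000 Hz.

48,000 Hz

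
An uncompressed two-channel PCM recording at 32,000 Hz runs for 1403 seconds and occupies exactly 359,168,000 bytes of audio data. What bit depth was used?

32 bits

Bytes per sample = 359,168,000 / (32,000 × 1,403 × 2) = 359,168,000 / 89,792,000 = 4.
Bit depth = 4 × 8 = 32 bits.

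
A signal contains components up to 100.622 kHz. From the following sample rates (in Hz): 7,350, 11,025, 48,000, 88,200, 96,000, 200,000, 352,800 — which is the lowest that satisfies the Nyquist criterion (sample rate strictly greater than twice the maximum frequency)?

352,800 Hz

Need sample rate > 2 × 100,622 = 201,244 Hz.
Lowest listed rate above 201,244 Hz is 352,800 Hz.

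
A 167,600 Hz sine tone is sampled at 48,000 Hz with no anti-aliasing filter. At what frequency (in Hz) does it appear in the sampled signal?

Nyquist = 48,000/2 = 24,000 Hz; 167,600 Hz exceeds it.
Alias = |167,600 − 3×48,000| = |167,600 − 144,000| = 23,600 Hz.

23,600 Hz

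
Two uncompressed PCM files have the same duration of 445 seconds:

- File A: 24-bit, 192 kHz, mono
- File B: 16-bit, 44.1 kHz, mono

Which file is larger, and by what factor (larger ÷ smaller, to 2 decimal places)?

File A: 192,000 × 3 × 1 = 576,000 bytes/s.
File B: 44,100 × 2 × 1 = 88,200 bytes/s.
File A is larger; ratio = 256,320,000 / 39,249,000 = 6.53.

File A, by a factor of 6.53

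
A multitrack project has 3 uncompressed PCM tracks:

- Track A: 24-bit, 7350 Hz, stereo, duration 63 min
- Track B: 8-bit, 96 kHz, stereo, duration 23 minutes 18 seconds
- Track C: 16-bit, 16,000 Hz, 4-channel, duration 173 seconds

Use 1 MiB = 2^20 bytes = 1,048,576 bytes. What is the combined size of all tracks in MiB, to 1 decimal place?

436.1 MiB

Track A: 63 min = 3,780 s; 7,350 × 3,780 × 3 × 2 = 166,698,000 bytes.
Track B: 23 minutes 18 seconds = 1,398 s; 96,000 × 1,398 × 1 × 2 = 268,416,000 bytes.
Track C: 16,000 × 173 × 2 × 4 = 22,144,000 bytes.
Total = 457,258,000 bytes = 436.1 MiB.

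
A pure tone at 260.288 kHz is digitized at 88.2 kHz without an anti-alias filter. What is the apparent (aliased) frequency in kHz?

Nyquist = 88,200/2 = 44,100 Hz; 260,288 Hz exceeds it.
Alias = |260,288 − 3×88,200| = |260,288 − 264,600| = 4,312 Hz = 4.312 kHz.

4.312 kHz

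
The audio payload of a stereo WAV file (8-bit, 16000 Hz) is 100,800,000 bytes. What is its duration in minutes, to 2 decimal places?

52.50 minutes

Byte rate = 16,000 × 1 × 2 = 32,000 bytes/s.
Duration = 100,800,000 / 32,000 = 3,150 s.
3,150 s / 60 = 52.50 minutes.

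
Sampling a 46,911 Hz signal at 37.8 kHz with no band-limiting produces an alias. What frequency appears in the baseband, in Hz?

Nyquist = 37,800/2 = 18,900 Hz; 46,911 Hz exceeds it.
Alias = |46,911 − 1×37,800| = |46,911 − 37,800| = 9,111 Hz.

9,111 Hz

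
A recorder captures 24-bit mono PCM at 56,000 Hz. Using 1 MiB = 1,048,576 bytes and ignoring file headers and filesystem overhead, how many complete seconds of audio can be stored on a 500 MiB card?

3,120 seconds

Uncompressed byte rate = 56,000 × 3 × 1 = 168,000 bytes/s.
Capacity = 500 × 1,048,576 = 524,288,000 bytes.
524,288,000 / 168,000 ≈ 3120.76 s → 3,120 seconds.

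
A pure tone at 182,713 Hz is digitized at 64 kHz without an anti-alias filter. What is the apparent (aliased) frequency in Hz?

Nyquist = 64,000/2 = 32,000 Hz; 182,713 Hz exceeds it.
Alias = |182,713 − 3×64,000| = |182,713 − 192,000| = 9,287 Hz.

9,287 Hz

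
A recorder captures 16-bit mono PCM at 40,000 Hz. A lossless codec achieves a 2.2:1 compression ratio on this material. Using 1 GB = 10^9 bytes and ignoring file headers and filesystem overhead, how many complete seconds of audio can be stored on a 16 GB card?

Uncompressed byte rate = 40,000 × 2 × 1 = 80,000 bytes/s.
After 2.2:1 compression, effective rate ≈ 36363.64 bytes/s.
Capacity = 16 × 1,000,000,000 = 16,000,000,000 bytes.
16,000,000,000 / effective rate ≈ 440000 s → 440,000 seconds.

440,000 seconds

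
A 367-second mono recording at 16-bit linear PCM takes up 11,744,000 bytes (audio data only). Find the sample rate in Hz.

Bytes = sample_rate × seconds × bytes_per_sample × channels.
sample_rate = 11,744,000 / (367 × 2 × 1) = 11,744,000 / 734 = 16,000 Hz.

16,000 Hz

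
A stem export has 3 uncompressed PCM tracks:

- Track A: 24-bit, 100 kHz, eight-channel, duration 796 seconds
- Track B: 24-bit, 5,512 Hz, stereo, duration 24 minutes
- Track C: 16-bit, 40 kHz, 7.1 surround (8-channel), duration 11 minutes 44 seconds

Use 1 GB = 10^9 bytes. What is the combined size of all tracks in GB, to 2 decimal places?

Track A: 100,000 × 796 × 3 × 8 = 1,910,400,000 bytes.
Track B: 24 minutes = 1,440 s; 5,512 × 1,440 × 3 × 2 = 47,623,680 bytes.
Track C: 11 minutes 44 seconds = 704 s; 40,000 × 704 × 2 × 8 = 450,560,000 bytes.
Total = 2,408,583,680 bytes = 2.41 GB.

2.41 GB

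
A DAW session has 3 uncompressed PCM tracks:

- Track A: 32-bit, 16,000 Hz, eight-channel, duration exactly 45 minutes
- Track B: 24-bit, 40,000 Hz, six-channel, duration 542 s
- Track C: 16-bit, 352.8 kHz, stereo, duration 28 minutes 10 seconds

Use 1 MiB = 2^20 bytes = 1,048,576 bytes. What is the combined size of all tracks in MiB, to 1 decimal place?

3965.0 MiB

Track A: exactly 45 minutes = 2,700 s; 16,000 × 2,700 × 4 × 8 = 1,382,400,000 bytes.
Track B: 40,000 × 542 × 3 × 6 = 390,240,000 bytes.
Track C: 28 minutes 10 seconds = 1,690 s; 352,800 × 1,690 × 2 × 2 = 2,384,928,000 bytes.
Total = 4,157,568,000 bytes = 3965.0 MiB.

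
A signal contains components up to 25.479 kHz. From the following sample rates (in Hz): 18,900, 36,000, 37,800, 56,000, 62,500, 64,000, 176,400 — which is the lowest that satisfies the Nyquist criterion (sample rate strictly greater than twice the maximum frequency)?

56,000 Hz

Need sample rate > 2 × 25,479 = 50,958 Hz.
Lowest listed rate above 50,958 Hz is 56,000 Hz.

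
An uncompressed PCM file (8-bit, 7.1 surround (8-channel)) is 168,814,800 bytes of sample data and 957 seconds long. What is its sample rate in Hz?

22,050 Hz

Bytes = sample_rate × seconds × bytes_per_sample × channels.
sample_rate = 168,814,800 / (957 × 1 × 8) = 168,814,800 / 7,656 = 22,050 Hz.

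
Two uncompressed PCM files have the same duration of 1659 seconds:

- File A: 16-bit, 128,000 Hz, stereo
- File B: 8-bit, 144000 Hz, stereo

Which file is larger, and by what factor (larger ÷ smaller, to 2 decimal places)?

File A: 128,000 × 2 × 2 = 512,000 bytes/s.
File B: 144,000 × 1 × 2 = 288,000 bytes/s.
File A is larger; ratio = 849,408,000 / 477,792,000 = 1.78.

File A, by a factor of 1.78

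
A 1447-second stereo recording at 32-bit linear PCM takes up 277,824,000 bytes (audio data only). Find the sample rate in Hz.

Bytes = sample_rate × seconds × bytes_per_sample × channels.
sample_rate = 277,824,000 / (1,447 × 4 × 2) = 277,824,000 / 11,576 = 24,000 Hz.

24,000 Hz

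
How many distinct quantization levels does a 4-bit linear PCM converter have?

2^4 = 16.

16 levels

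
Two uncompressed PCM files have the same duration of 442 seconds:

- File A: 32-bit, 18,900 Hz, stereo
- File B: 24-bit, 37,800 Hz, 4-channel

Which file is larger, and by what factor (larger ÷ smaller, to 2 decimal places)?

File A: 18,900 × 4 × 2 = 151,200 bytes/s.
File B: 37,800 × 3 × 4 = 453,600 bytes/s.
File B is larger; ratio = 200,491,200 / 66,830,400 = 3.00.

File B, by a factor of 3.00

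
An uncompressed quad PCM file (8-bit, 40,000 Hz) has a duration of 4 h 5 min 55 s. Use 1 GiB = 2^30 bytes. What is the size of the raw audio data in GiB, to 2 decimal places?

2.20 GiB

Duration = 4 h 5 min 55 s = 14,755 s.
Bytes = 40,000 samples/s × 14,755 s × 1 bytes/sample × 4 ch = 2,360,800,000 bytes.
2,360,800,000 / 1,073,741,824 = 2.20 GiB.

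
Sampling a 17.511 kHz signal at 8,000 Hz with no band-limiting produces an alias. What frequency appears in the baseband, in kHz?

Nyquist = 8,000/2 = 4,000 Hz; 17,511 Hz exceeds it.
Alias = |17,511 − 2×8,000| = |17,511 − 16,000| = 1,511 Hz = 1.511 kHz.

1.511 kHz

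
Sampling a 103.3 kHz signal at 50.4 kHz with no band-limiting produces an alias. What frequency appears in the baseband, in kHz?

Nyquist = 50,400/2 = 25,200 Hz; 103,300 Hz exceeds it.
Alias = |103,300 − 2×50,400| = |103,300 − 100,800| = 2,500 Hz = 2.5 kHz.

2.5 kHz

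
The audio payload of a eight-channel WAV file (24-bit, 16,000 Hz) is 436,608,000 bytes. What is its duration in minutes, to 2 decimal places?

Byte rate = 16,000 × 3 × 8 = 384,000 bytes/s.
Duration = 436,608,000 / 384,000 = 1,137 s.
1,137 s / 60 = 18.95 minutes.

18.95 minutes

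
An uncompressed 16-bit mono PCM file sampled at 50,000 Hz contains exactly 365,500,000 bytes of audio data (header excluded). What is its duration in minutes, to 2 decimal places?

60.92 minutes

Byte rate = 50,000 × 2 × 1 = 100,000 bytes/s.
Duration = 365,500,000 / 100,000 = 3,655 s.
3,655 s / 60 = 60.92 minutes.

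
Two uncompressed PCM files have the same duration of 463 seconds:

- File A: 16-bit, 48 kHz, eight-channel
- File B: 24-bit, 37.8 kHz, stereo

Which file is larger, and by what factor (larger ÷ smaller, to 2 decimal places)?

File A, by a factor of 3.39

File A: 48,000 × 2 × 8 = 768,000 bytes/s.
File B: 37,800 × 3 × 2 = 226,800 bytes/s.
File A is larger; ratio = 355,584,000 / 105,008,400 = 3.39.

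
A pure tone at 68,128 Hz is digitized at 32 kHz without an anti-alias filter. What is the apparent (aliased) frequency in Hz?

Nyquist = 32,000/2 = 16,000 Hz; 68,128 Hz exceeds it.
Alias = |68,128 − 2×32,000| = |68,128 − 64,000| = 4,128 Hz.

4,128 Hz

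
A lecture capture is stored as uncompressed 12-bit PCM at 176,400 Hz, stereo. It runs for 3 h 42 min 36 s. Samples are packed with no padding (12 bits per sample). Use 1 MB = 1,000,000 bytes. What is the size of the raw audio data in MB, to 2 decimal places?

Duration = 3 h 42 min 36 s = 13,356 s.
Bits = 176,400 × 13,356 × 12 × 2 = 56,543,961,600 bits = 7,067,995,200 bytes.
7,067,995,200 / 1,000,000 = 7068.00 MB.

7068.00 MB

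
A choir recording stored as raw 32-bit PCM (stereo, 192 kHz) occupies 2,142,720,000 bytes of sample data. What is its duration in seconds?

Byte rate = 192,000 × 4 × 2 = 1,536,000 bytes/s.
Duration = 2,142,720,000 / 1,536,000 = 1,395 s.

1,395 seconds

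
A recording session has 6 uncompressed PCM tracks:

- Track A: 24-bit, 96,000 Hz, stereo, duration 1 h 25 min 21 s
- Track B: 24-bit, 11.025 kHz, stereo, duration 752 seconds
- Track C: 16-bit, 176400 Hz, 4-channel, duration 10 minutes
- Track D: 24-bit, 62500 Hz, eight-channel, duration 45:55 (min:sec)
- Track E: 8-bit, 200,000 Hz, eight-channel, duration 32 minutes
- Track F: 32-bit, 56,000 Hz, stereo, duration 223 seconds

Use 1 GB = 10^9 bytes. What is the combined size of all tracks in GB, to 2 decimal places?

11.15 GB

Track A: 1 h 25 min 21 s = 5,121 s; 96,000 × 5,121 × 3 × 2 = 2,949,696,000 bytes.
Track B: 11,025 × 752 × 3 × 2 = 49,744,800 bytes.
Track C: 10 minutes = 600 s; 176,400 × 600 × 2 × 4 = 846,720,000 bytes.
Track D: 45:55 (min:sec) = 2,755 s; 62,500 × 2,755 × 3 × 8 = 4,132,500,000 bytes.
Track E: 32 minutes = 1,920 s; 200,000 × 1,920 × 1 × 8 = 3,072,000,000 bytes.
Track F: 56,000 × 223 × 4 × 2 = 99,904,000 bytes.
Total = 11,150,564,800 bytes = 11.15 GB.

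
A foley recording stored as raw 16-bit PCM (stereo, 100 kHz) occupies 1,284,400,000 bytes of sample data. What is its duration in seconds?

Byte rate = 100,000 × 2 × 2 = 400,000 bytes/s.
Duration = 1,284,400,000 / 400,000 = 3,211 s.

3,211 seconds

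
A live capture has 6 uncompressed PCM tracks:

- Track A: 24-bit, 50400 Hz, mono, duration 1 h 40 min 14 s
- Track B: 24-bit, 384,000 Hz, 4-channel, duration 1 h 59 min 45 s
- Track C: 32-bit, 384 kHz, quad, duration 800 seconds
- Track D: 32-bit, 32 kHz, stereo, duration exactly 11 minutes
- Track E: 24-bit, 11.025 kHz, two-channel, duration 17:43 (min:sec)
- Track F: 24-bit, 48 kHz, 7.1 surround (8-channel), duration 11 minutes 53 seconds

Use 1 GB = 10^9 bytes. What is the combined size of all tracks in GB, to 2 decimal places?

39.99 GB

Track A: 1 h 40 min 14 s = 6,014 s; 50,400 × 6,014 × 3 × 1 = 909,316,800 bytes.
Track B: 1 h 59 min 45 s = 7,185 s; 384,000 × 7,185 × 3 × 4 = 33,108,480,000 bytes.
Track C: 384,000 × 800 × 4 × 4 = 4,915,200,000 bytes.
Track D: exactly 11 minutes = 660 s; 32,000 × 660 × 4 × 2 = 168,960,000 bytes.
Track E: 17:43 (min:sec) = 1,063 s; 11,025 × 1,063 × 3 × 2 = 70,317,450 bytes.
Track F: 11 minutes 53 seconds = 713 s; 48,000 × 713 × 3 × 8 = 821,376,000 bytes.
Total = 39,993,650,250 bytes = 39.99 GB.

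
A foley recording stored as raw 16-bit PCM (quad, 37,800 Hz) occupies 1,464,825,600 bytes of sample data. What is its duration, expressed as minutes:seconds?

Byte rate = 37,800 × 2 × 4 = 302,400 bytes/s.
Duration = 1,464,825,600 / 302,400 = 4,844 s.
4,844 s = 80:44.

80:44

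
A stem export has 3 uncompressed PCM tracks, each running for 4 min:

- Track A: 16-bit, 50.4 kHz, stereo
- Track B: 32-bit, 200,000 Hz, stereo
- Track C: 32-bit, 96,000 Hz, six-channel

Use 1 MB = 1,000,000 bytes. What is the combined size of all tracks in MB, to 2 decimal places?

985.34 MB

4 min = 240 s.
Track A: 50,400 × 240 × 2 × 2 = 48,384,000 bytes.
Track B: 200,000 × 240 × 4 × 2 = 384,000,000 bytes.
Track C: 96,000 × 240 × 4 × 6 = 552,960,000 bytes.
Total = 985,344,000 bytes = 985.34 MB.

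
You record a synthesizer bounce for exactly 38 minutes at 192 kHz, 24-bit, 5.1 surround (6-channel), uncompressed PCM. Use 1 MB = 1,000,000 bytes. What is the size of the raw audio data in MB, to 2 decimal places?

7879.68 MB

Duration = exactly 38 minutes = 2,280 s.
Bytes = 192,000 samples/s × 2,280 s × 3 bytes/sample × 6 ch = 7,879,680,000 bytes.
7,879,680,000 / 1,000,000 = 7879.68 MB.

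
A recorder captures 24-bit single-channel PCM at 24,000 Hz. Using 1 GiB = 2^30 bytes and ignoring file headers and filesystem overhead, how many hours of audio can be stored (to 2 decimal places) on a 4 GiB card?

Uncompressed byte rate = 24,000 × 3 × 1 = 72,000 bytes/s.
Capacity = 4 × 1,073,741,824 = 4,294,967,296 bytes.
4,294,967,296 / 72,000 ≈ 59652.32 s → 16.57 hours.

16.57 hours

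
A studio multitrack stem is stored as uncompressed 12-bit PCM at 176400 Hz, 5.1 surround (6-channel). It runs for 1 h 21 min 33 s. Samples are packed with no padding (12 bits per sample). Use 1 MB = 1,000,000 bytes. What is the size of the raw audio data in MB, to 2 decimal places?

7768.13 MB

Duration = 1 h 21 min 33 s = 4,893 s.
Bits = 176,400 × 4,893 × 12 × 6 = 62,145,014,400 bits = 7,768,126,800 bytes.
7,768,126,800 / 1,000,000 = 7768.13 MB.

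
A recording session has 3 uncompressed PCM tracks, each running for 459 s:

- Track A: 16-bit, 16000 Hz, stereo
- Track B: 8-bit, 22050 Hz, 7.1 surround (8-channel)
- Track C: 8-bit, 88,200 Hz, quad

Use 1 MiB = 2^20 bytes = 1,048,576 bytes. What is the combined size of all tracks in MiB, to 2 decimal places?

259.67 MiB

Track A: 16,000 × 459 × 2 × 2 = 29,376,000 bytes.
Track B: 22,050 × 459 × 1 × 8 = 80,967,600 bytes.
Track C: 88,200 × 459 × 1 × 4 = 161,935,200 bytes.
Total = 272,278,800 bytes = 259.67 MiB.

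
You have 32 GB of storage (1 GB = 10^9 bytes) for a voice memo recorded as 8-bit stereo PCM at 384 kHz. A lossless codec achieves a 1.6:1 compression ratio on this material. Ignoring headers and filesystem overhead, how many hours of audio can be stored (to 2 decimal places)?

Uncompressed byte rate = 384,000 × 1 × 2 = 768,000 bytes/s.
After 1.6:1 compression, effective rate ≈ 480000 bytes/s.
Capacity = 32 × 1,000,000,000 = 32,000,000,000 bytes.
32,000,000,000 / effective rate ≈ 66666.67 s → 18.52 hours.

18.52 hours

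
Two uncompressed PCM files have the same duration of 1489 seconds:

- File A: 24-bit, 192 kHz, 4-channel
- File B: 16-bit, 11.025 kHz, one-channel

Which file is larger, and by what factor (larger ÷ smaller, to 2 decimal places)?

File A: 192,000 × 3 × 4 = 2,304,000 bytes/s.
File B: 11,025 × 2 × 1 = 22,050 bytes/s.
File A is larger; ratio = 3,430,656,000 / 32,832,450 = 104.49.

File A, by a factor of 104.49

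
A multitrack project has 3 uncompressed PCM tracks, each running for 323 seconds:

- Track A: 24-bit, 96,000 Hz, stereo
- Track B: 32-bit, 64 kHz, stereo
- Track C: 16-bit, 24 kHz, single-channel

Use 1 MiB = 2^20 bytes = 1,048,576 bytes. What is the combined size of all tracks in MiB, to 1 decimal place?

Track A: 96,000 × 323 × 3 × 2 = 186,048,000 bytes.
Track B: 64,000 × 323 × 4 × 2 = 165,376,000 bytes.
Track C: 24,000 × 323 × 2 × 1 = 15,504,000 bytes.
Total = 366,928,000 bytes = 349.9 MiB.

349.9 MiB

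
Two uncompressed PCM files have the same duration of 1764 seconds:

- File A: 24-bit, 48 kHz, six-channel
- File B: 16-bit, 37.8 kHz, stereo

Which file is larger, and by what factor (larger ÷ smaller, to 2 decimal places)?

File A, by a factor of 5.71

File A: 48,000 × 3 × 6 = 864,000 bytes/s.
File B: 37,800 × 2 × 2 = 151,200 bytes/s.
File A is larger; ratio = 1,524,096,000 / 266,716,800 = 5.71.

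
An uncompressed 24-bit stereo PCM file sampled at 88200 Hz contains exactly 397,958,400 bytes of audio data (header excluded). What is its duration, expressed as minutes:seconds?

Byte rate = 88,200 × 3 × 2 = 529,200 bytes/s.
Duration = 397,958,400 / 529,200 = 752 s.
752 s = 12:32.

12:32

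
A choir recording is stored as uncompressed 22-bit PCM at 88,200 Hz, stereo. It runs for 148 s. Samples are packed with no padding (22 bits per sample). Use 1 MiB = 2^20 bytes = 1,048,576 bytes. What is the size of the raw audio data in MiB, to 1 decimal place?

68.5 MiB

Bits = 88,200 × 148 × 22 × 2 = 574,358,400 bits = 71,794,800 bytes.
71,794,800 / 1,048,576 = 68.5 MiB.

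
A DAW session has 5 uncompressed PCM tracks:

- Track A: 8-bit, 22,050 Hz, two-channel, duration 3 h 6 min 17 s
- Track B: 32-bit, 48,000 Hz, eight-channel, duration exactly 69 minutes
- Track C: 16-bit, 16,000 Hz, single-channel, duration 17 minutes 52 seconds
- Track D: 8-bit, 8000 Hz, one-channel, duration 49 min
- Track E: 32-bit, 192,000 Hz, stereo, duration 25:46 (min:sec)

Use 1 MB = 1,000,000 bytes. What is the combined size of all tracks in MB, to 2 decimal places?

Track A: 3 h 6 min 17 s = 11,177 s; 22,050 × 11,177 × 1 × 2 = 492,905,700 bytes.
Track B: exactly 69 minutes = 4,140 s; 48,000 × 4,140 × 4 × 8 = 6,359,040,000 bytes.
Track C: 17 minutes 52 seconds = 1,072 s; 16,000 × 1,072 × 2 × 1 = 34,304,000 bytes.
Track D: 49 min = 2,940 s; 8,000 × 2,940 × 1 × 1 = 23,520,000 bytes.
Track E: 25:46 (min:sec) = 1,546 s; 192,000 × 1,546 × 4 × 2 = 2,374,656,000 bytes.
Total = 9,284,425,700 bytes = 9284.43 MB.

9284.43 MB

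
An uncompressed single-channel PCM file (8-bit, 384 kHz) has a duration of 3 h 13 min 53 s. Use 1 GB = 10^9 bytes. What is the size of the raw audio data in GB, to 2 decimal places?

Duration = 3 h 13 min 53 s = 11,633 s.
Bytes = 384,000 samples/s × 11,633 s × 1 bytes/sample × 1 ch = 4,467,072,000 bytes.
4,467,072,000 / 1,000,000,000 = 4.47 GB.

4.47 GB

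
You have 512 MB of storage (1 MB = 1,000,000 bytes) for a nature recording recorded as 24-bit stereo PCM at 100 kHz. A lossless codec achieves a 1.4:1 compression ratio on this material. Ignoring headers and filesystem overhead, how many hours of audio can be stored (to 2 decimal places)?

0.33 hours

Uncompressed byte rate = 100,000 × 3 × 2 = 600,000 bytes/s.
After 1.4:1 compression, effective rate ≈ 428571.43 bytes/s.
Capacity = 512 × 1,000,000 = 512,000,000 bytes.
512,000,000 / effective rate ≈ 1194.67 s → 0.33 hours.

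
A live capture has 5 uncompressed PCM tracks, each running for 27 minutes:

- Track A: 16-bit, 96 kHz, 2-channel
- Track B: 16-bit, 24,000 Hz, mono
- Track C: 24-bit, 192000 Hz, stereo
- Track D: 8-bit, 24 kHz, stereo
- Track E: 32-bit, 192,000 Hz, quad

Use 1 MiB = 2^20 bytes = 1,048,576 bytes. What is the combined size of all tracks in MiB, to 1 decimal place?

7267.5 MiB

27 minutes = 1,620 s.
Track A: 96,000 × 1,620 × 2 × 2 = 622,080,000 bytes.
Track B: 24,000 × 1,620 × 2 × 1 = 77,760,000 bytes.
Track C: 192,000 × 1,620 × 3 × 2 = 1,866,240,000 bytes.
Track D: 24,000 × 1,620 × 1 × 2 = 77,760,000 bytes.
Track E: 192,000 × 1,620 × 4 × 4 = 4,976,640,000 bytes.
Total = 7,620,480,000 bytes = 7267.5 MiB.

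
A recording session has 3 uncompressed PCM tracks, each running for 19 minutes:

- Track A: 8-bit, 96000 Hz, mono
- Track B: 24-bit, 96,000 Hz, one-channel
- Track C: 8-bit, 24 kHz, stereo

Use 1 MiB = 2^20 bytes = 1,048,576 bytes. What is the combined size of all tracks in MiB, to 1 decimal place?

469.7 MiB

19 minutes = 1,140 s.
Track A: 96,000 × 1,140 × 1 × 1 = 109,440,000 bytes.
Track B: 96,000 × 1,140 × 3 × 1 = 328,320,000 bytes.
Track C: 24,000 × 1,140 × 1 × 2 = 54,720,000 bytes.
Total = 492,480,000 bytes = 469.7 MiB.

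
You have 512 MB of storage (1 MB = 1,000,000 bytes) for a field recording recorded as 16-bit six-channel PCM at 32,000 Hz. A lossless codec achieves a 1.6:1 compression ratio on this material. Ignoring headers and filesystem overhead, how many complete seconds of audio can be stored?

2,133 seconds

Uncompressed byte rate = 32,000 × 2 × 6 = 384,000 bytes/s.
After 1.6:1 compression, effective rate ≈ 240000 bytes/s.
Capacity = 512 × 1,000,000 = 512,000,000 bytes.
512,000,000 / effective rate ≈ 2133.33 s → 2,133 seconds.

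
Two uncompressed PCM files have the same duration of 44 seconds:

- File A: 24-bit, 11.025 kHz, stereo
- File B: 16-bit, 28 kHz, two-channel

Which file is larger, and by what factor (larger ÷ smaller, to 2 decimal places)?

File B, by a factor of 1.69

File A: 11,025 × 3 × 2 = 66,150 bytes/s.
File B: 28,000 × 2 × 2 = 112,000 bytes/s.
File B is larger; ratio = 4,928,000 / 2,910,600 = 1.69.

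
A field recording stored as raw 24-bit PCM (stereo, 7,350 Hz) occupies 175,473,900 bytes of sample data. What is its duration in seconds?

Byte rate = 7,350 × 3 × 2 = 44,100 bytes/s.
Duration = 175,473,900 / 44,100 = 3,979 s.

3,979 seconds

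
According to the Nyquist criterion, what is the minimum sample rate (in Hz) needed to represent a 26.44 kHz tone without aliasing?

52,880 Hz

Minimum sample rate = 2 × 26,440 Hz = 52,880 Hz.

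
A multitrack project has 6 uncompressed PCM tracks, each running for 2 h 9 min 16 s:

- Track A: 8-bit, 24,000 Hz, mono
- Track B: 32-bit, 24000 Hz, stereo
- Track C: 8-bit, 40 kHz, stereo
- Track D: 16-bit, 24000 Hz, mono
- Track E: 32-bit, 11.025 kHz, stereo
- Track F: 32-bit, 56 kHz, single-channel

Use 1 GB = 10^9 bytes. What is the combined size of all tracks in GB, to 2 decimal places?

5.09 GB

2 h 9 min 16 s = 7,756 s.
Track A: 24,000 × 7,756 × 1 × 1 = 186,144,000 bytes.
Track B: 24,000 × 7,756 × 4 × 2 = 1,489,152,000 bytes.
Track C: 40,000 × 7,756 × 1 × 2 = 620,480,000 bytes.
Track D: 24,000 × 7,756 × 2 × 1 = 372,288,000 bytes.
Track E: 11,025 × 7,756 × 4 × 2 = 684,079,200 bytes.
Track F: 56,000 × 7,756 × 4 × 1 = 1,737,344,000 bytes.
Total = 5,089,487,200 bytes = 5.09 GB.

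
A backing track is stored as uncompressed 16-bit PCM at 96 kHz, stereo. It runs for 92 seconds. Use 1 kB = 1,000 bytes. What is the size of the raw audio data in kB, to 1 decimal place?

35328.0 kB

Bytes = 96,000 samples/s × 92 s × 2 bytes/sample × 2 ch = 35,328,000 bytes.
35,328,000 / 1,000 = 35328.0 kB.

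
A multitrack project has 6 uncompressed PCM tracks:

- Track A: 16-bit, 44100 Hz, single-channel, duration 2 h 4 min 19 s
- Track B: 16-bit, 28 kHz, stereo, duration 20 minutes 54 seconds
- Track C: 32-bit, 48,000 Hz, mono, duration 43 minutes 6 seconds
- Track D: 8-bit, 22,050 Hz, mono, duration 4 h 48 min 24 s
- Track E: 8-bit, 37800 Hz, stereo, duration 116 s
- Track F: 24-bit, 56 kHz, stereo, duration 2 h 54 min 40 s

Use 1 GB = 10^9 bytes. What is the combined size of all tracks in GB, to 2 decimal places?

5.21 GB

Track A: 2 h 4 min 19 s = 7,459 s; 44,100 × 7,459 × 2 × 1 = 657,883,800 bytes.
Track B: 20 minutes 54 seconds = 1,254 s; 28,000 × 1,254 × 2 × 2 = 140,448,000 bytes.
Track C: 43 minutes 6 seconds = 2,586 s; 48,000 × 2,586 × 4 × 1 = 496,512,000 bytes.
Track D: 4 h 48 min 24 s = 17,304 s; 22,050 × 17,304 × 1 × 1 = 381,553,200 bytes.
Track E: 37,800 × 116 × 1 × 2 = 8,769,600 bytes.
Track F: 2 h 54 min 40 s = 10,480 s; 56,000 × 10,480 × 3 × 2 = 3,521,280,000 bytes.
Total = 5,206,446,600 bytes = 5.21 GB.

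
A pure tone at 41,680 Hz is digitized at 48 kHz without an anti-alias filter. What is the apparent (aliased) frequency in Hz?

Nyquist = 48,000/2 = 24,000 Hz; 41,680 Hz exceeds it.
Alias = |41,680 − 1×48,000| = |41,680 − 48,000| = 6,320 Hz.

6,320 Hz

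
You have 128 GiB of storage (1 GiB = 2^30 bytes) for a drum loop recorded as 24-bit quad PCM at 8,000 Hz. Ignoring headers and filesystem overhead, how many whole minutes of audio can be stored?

23,860 minutes

Uncompressed byte rate = 8,000 × 3 × 4 = 96,000 bytes/s.
Capacity = 128 × 1,073,741,824 = 137,438,953,472 bytes.
137,438,953,472 / 96,000 ≈ 1431655.77 s → 23,860 minutes.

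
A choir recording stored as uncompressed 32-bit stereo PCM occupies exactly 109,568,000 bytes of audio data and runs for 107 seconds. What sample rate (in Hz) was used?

Bytes = sample_rate × seconds × bytes_per_sample × channels.
sample_rate = 109,568,000 / (107 × 4 × 2) = 109,568,000 / 856 = 128,000 Hz.

128,000 Hz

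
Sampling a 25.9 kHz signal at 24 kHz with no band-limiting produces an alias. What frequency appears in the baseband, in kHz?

1.9 kHz

Nyquist = 24,000/2 = 12,000 Hz; 25,900 Hz exceeds it.
Alias = |25,900 − 1×24,000| = |25,900 − 24,000| = 1,900 Hz = 1.9 kHz.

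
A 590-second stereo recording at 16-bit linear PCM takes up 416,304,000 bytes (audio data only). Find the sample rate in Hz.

Bytes = sample_rate × seconds × bytes_per_sample × channels.
sample_rate = 416,304,000 / (590 × 2 × 2) = 416,304,000 / 2,360 = 176,400 Hz.

176,400 Hz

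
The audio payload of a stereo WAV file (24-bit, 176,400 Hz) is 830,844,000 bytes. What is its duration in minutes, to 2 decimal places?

Byte rate = 176,400 × 3 × 2 = 1,058,400 bytes/s.
Duration = 830,844,000 / 1,058,400 = 785 s.
785 s / 60 = 13.08 minutes.

13.08 minutes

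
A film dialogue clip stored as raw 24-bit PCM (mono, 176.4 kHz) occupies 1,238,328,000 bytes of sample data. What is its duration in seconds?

2,340 seconds

Byte rate = 176,400 × 3 × 1 = 529,200 bytes/s.
Duration = 1,238,328,000 / 529,200 = 2,340 s.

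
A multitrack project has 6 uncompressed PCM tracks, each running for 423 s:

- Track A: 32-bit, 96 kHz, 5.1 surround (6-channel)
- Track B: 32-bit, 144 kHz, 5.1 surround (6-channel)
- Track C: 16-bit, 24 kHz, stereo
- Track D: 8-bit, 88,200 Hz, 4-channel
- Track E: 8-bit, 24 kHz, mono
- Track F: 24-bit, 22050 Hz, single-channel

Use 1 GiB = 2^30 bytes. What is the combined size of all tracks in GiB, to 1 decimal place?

Track A: 96,000 × 423 × 4 × 6 = 974,592,000 bytes.
Track B: 144,000 × 423 × 4 × 6 = 1,461,888,000 bytes.
Track C: 24,000 × 423 × 2 × 2 = 40,608,000 bytes.
Track D: 88,200 × 423 × 1 × 4 = 149,234,400 bytes.
Track E: 24,000 × 423 × 1 × 1 = 10,152,000 bytes.
Track F: 22,050 × 423 × 3 × 1 = 27,981,450 bytes.
Total = 2,664,455,850 bytes = 2.5 GiB.

2.5 GiB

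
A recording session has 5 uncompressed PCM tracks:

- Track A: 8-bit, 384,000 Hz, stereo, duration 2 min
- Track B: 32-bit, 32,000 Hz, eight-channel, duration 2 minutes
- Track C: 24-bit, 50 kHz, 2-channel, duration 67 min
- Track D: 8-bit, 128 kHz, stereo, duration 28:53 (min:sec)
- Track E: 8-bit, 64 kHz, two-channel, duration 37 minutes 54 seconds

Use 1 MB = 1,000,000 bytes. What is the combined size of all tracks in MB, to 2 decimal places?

2155.76 MB

Track A: 2 min = 120 s; 384,000 × 120 × 1 × 2 = 92,160,000 bytes.
Track B: 2 minutes = 120 s; 32,000 × 120 × 4 × 8 = 122,880,000 bytes.
Track C: 67 min = 4,020 s; 50,000 × 4,020 × 3 × 2 = 1,206,000,000 bytes.
Track D: 28:53 (min:sec) = 1,733 s; 128,000 × 1,733 × 1 × 2 = 443,648,000 bytes.
Track E: 37 minutes 54 seconds = 2,274 s; 64,000 × 2,274 × 1 × 2 = 291,072,000 bytes.
Total = 2,155,760,000 bytes = 2155.76 MB.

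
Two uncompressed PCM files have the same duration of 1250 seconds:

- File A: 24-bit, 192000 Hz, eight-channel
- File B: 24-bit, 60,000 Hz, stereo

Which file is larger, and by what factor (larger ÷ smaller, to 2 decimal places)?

File A, by a factor of 12.80

File A: 192,000 × 3 × 8 = 4,608,000 bytes/s.
File B: 60,000 × 3 × 2 = 360,000 bytes/s.
File A is larger; ratio = 5,760,000,000 / 450,000,000 = 12.80.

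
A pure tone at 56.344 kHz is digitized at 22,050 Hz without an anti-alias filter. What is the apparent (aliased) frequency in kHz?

9.806 kHz

Nyquist = 22,050/2 = 11,025 Hz; 56,344 Hz exceeds it.
Alias = |56,344 − 3×22,050| = |56,344 − 66,150| = 9,806 Hz = 9.806 kHz.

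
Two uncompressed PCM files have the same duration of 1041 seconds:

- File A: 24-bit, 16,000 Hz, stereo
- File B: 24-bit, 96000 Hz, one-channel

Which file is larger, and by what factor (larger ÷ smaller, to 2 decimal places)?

File B, by a factor of 3.00

File A: 16,000 × 3 × 2 = 96,000 bytes/s.
File B: 96,000 × 3 × 1 = 288,000 bytes/s.
File B is larger; ratio = 299,808,000 / 99,936,000 = 3.00.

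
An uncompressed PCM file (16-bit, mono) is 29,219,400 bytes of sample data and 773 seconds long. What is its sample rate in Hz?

Bytes = sample_rate × seconds × bytes_per_sample × channels.
sample_rate = 29,219,400 / (773 × 2 × 1) = 29,219,400 / 1,546 = 18,900 Hz.

18,900 Hz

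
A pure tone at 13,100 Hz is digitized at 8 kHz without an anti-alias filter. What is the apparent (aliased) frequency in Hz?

Nyquist = 8,000/2 = 4,000 Hz; 13,100 Hz exceeds it.
Alias = |13,100 − 2×8,000| = |13,100 − 16,000| = 2,900 Hz.

2,900 Hz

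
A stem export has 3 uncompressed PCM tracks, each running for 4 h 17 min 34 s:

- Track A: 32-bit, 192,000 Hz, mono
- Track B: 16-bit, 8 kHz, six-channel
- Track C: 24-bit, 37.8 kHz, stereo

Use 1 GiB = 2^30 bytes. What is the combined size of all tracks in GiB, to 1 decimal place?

4 h 17 min 34 s = 15,454 s.
Track A: 192,000 × 15,454 × 4 × 1 = 11,868,672,000 bytes.
Track B: 8,000 × 15,454 × 2 × 6 = 1,483,584,000 bytes.
Track C: 37,800 × 15,454 × 3 × 2 = 3,504,967,200 bytes.
Total = 16,857,223,200 bytes = 15.7 GiB.

15.7 GiB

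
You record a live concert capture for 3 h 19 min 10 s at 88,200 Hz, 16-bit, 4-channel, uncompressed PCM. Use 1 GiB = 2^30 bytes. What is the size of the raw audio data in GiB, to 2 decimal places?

7.85 GiB

Duration = 3 h 19 min 10 s = 11,950 s.
Bytes = 88,200 samples/s × 11,950 s × 2 bytes/sample × 4 ch = 8,431,920,000 bytes.
8,431,920,000 / 1,073,741,824 = 7.85 GiB.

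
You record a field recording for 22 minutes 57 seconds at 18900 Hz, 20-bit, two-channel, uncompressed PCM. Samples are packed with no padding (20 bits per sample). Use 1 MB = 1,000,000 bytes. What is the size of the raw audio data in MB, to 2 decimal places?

130.13 MB

Duration = 22 minutes 57 seconds = 1,377 s.
Bits = 18,900 × 1,377 × 20 × 2 = 1,041,012,000 bits = 130,126,500 bytes.
130,126,500 / 1,000,000 = 130.13 MB.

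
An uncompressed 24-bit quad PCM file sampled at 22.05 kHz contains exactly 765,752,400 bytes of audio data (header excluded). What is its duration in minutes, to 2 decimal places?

48.23 minutes

Byte rate = 22,050 × 3 × 4 = 264,600 bytes/s.
Duration = 765,752,400 / 264,600 = 2,894 s.
2,894 s / 60 = 48.23 minutes.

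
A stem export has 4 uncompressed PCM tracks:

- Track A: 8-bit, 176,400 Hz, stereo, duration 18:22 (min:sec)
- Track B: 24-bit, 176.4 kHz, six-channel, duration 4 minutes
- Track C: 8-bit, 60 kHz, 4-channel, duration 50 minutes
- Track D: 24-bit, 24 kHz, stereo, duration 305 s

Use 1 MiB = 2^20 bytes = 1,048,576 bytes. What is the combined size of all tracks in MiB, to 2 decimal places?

1826.05 MiB

Track A: 18:22 (min:sec) = 1,102 s; 176,400 × 1,102 × 1 × 2 = 388,785,600 bytes.
Track B: 4 minutes = 240 s; 176,400 × 240 × 3 × 6 = 762,048,000 bytes.
Track C: 50 minutes = 3,000 s; 60,000 × 3,000 × 1 × 4 = 720,000,000 bytes.
Track D: 24,000 × 305 × 3 × 2 = 43,920,000 bytes.
Total = 1,914,753,600 bytes = 1826.05 MiB.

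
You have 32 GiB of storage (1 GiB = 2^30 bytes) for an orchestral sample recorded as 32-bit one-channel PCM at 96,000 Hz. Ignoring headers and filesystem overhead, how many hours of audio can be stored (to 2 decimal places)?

Uncompressed byte rate = 96,000 × 4 × 1 = 384,000 bytes/s.
Capacity = 32 × 1,073,741,824 = 34,359,738,368 bytes.
34,359,738,368 / 384,000 ≈ 89478.49 s → 24.86 hours.

24.86 hours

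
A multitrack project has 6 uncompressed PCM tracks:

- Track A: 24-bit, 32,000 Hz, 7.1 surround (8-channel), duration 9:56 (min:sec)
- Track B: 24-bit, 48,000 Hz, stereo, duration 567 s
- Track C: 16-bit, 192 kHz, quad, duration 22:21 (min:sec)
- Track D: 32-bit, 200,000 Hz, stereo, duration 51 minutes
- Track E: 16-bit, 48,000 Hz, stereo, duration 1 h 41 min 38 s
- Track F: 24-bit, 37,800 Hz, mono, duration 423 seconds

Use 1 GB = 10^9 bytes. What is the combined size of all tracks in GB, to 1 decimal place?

8.8 GB

Track A: 9:56 (min:sec) = 596 s; 32,000 × 596 × 3 × 8 = 457,728,000 bytes.
Track B: 48,000 × 567 × 3 × 2 = 163,296,000 bytes.
Track C: 22:21 (min:sec) = 1,341 s; 192,000 × 1,341 × 2 × 4 = 2,059,776,000 bytes.
Track D: 51 minutes = 3,060 s; 200,000 × 3,060 × 4 × 2 = 4,896,000,000 bytes.
Track E: 1 h 41 min 38 s = 6,098 s; 48,000 × 6,098 × 2 × 2 = 1,170,816,000 bytes.
Track F: 37,800 × 423 × 3 × 1 = 47,968,200 bytes.
Total = 8,795,584,200 bytes = 8.8 GB.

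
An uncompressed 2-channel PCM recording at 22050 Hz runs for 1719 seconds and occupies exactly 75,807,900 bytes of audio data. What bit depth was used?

Bytes per sample = 75,807,900 / (22,050 × 1,719 × 2) = 75,807,900 / 75,807,900 = 1.
Bit depth = 1 × 8 = 8 bits.

8 bits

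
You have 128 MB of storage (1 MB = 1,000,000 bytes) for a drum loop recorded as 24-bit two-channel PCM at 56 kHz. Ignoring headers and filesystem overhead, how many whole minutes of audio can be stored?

6 minutes

Uncompressed byte rate = 56,000 × 3 × 2 = 336,000 bytes/s.
Capacity = 128 × 1,000,000 = 128,000,000 bytes.
128,000,000 / 336,000 ≈ 380.95 s → 6 minutes.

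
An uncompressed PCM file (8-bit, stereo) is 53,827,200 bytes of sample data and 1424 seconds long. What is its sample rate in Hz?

18,900 Hz

Bytes = sample_rate × seconds × bytes_per_sample × channels.
sample_rate = 53,827,200 / (1,424 × 1 × 2) = 53,827,200 / 2,848 = 18,900 Hz.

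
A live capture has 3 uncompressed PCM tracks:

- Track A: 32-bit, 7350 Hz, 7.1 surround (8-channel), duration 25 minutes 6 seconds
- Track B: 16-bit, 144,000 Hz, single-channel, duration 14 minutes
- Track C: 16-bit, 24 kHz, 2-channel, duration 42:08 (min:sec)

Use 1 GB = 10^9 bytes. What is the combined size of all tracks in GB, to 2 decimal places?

Track A: 25 minutes 6 seconds = 1,506 s; 7,350 × 1,506 × 4 × 8 = 354,211,200 bytes.
Track B: 14 minutes = 840 s; 144,000 × 840 × 2 × 1 = 241,920,000 bytes.
Track C: 42:08 (min:sec) = 2,528 s; 24,000 × 2,528 × 2 × 2 = 242,688,000 bytes.
Total = 838,819,200 bytes = 0.84 GB.

0.84 GB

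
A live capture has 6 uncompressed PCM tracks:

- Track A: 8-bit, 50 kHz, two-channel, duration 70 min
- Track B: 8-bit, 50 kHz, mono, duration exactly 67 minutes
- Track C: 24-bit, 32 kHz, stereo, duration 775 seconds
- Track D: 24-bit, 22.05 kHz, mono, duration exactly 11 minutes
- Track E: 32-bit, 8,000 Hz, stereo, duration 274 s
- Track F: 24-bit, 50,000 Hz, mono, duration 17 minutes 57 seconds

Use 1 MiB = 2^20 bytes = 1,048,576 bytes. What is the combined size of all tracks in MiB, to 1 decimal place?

Track A: 70 min = 4,200 s; 50,000 × 4,200 × 1 × 2 = 420,000,000 bytes.
Track B: exactly 67 minutes = 4,020 s; 50,000 × 4,020 × 1 × 1 = 201,000,000 bytes.
Track C: 32,000 × 775 × 3 × 2 = 148,800,000 bytes.
Track D: exactly 11 minutes = 660 s; 22,050 × 660 × 3 × 1 = 43,659,000 bytes.
Track E: 8,000 × 274 × 4 × 2 = 17,536,000 bytes.
Track F: 17 minutes 57 seconds = 1,077 s; 50,000 × 1,077 × 3 × 1 = 161,550,000 bytes.
Total = 992,545,000 bytes = 946.6 MiB.

946.6 MiB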